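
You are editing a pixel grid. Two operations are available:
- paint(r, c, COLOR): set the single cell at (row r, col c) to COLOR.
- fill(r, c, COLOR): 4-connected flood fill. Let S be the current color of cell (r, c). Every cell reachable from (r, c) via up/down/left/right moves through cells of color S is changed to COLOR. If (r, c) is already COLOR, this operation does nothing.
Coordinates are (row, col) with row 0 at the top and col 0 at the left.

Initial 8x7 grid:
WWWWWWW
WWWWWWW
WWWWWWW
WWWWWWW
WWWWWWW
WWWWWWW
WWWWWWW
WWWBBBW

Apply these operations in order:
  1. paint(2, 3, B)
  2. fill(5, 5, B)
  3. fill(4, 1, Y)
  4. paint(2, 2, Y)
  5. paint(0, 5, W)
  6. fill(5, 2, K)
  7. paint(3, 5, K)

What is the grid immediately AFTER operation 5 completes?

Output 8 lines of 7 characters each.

Answer: YYYYYWY
YYYYYYY
YYYYYYY
YYYYYYY
YYYYYYY
YYYYYYY
YYYYYYY
YYYYYYY

Derivation:
After op 1 paint(2,3,B):
WWWWWWW
WWWWWWW
WWWBWWW
WWWWWWW
WWWWWWW
WWWWWWW
WWWWWWW
WWWBBBW
After op 2 fill(5,5,B) [52 cells changed]:
BBBBBBB
BBBBBBB
BBBBBBB
BBBBBBB
BBBBBBB
BBBBBBB
BBBBBBB
BBBBBBB
After op 3 fill(4,1,Y) [56 cells changed]:
YYYYYYY
YYYYYYY
YYYYYYY
YYYYYYY
YYYYYYY
YYYYYYY
YYYYYYY
YYYYYYY
After op 4 paint(2,2,Y):
YYYYYYY
YYYYYYY
YYYYYYY
YYYYYYY
YYYYYYY
YYYYYYY
YYYYYYY
YYYYYYY
After op 5 paint(0,5,W):
YYYYYWY
YYYYYYY
YYYYYYY
YYYYYYY
YYYYYYY
YYYYYYY
YYYYYYY
YYYYYYY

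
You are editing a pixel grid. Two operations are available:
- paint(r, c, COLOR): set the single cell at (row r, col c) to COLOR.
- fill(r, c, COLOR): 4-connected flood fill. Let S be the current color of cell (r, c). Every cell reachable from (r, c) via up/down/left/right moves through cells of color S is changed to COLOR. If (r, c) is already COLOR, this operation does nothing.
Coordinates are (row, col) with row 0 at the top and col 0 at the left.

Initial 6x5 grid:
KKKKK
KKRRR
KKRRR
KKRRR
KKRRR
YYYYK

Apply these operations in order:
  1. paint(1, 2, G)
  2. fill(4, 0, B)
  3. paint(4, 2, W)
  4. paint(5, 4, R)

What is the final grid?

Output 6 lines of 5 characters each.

After op 1 paint(1,2,G):
KKKKK
KKGRR
KKRRR
KKRRR
KKRRR
YYYYK
After op 2 fill(4,0,B) [13 cells changed]:
BBBBB
BBGRR
BBRRR
BBRRR
BBRRR
YYYYK
After op 3 paint(4,2,W):
BBBBB
BBGRR
BBRRR
BBRRR
BBWRR
YYYYK
After op 4 paint(5,4,R):
BBBBB
BBGRR
BBRRR
BBRRR
BBWRR
YYYYR

Answer: BBBBB
BBGRR
BBRRR
BBRRR
BBWRR
YYYYR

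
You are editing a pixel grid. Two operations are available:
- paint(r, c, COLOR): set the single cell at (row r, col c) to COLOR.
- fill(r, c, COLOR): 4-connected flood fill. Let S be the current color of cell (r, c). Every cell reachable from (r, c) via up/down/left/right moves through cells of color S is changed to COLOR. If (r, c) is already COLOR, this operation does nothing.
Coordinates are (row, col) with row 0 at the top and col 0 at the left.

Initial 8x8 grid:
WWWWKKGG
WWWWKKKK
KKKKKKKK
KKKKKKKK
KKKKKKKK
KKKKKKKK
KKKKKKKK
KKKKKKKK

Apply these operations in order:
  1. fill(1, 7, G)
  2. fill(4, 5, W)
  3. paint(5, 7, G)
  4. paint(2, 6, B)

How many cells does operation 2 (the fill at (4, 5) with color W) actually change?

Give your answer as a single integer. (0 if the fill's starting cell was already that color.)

After op 1 fill(1,7,G) [54 cells changed]:
WWWWGGGG
WWWWGGGG
GGGGGGGG
GGGGGGGG
GGGGGGGG
GGGGGGGG
GGGGGGGG
GGGGGGGG
After op 2 fill(4,5,W) [56 cells changed]:
WWWWWWWW
WWWWWWWW
WWWWWWWW
WWWWWWWW
WWWWWWWW
WWWWWWWW
WWWWWWWW
WWWWWWWW

Answer: 56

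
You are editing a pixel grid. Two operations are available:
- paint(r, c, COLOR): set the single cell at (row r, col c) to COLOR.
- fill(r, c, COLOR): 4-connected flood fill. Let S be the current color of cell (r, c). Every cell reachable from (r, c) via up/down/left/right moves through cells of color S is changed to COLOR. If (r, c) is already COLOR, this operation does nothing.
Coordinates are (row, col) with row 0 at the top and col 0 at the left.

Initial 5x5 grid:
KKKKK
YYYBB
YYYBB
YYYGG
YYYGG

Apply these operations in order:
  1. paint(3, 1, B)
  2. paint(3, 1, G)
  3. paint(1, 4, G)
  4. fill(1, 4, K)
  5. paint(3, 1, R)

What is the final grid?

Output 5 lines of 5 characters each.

Answer: KKKKK
YYYBK
YYYBB
YRYGG
YYYGG

Derivation:
After op 1 paint(3,1,B):
KKKKK
YYYBB
YYYBB
YBYGG
YYYGG
After op 2 paint(3,1,G):
KKKKK
YYYBB
YYYBB
YGYGG
YYYGG
After op 3 paint(1,4,G):
KKKKK
YYYBG
YYYBB
YGYGG
YYYGG
After op 4 fill(1,4,K) [1 cells changed]:
KKKKK
YYYBK
YYYBB
YGYGG
YYYGG
After op 5 paint(3,1,R):
KKKKK
YYYBK
YYYBB
YRYGG
YYYGG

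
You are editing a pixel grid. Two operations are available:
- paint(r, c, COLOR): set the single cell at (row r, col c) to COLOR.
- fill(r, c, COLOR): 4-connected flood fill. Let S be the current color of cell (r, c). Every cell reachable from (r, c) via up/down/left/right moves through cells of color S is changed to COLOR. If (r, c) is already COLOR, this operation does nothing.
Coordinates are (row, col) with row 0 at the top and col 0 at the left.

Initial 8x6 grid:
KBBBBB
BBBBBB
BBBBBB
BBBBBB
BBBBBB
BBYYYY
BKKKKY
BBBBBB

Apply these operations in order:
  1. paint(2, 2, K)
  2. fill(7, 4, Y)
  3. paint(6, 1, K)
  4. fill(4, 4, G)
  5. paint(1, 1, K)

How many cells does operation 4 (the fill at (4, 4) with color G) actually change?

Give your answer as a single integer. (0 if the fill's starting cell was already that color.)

Answer: 42

Derivation:
After op 1 paint(2,2,K):
KBBBBB
BBBBBB
BBKBBB
BBBBBB
BBBBBB
BBYYYY
BKKKKY
BBBBBB
After op 2 fill(7,4,Y) [37 cells changed]:
KYYYYY
YYYYYY
YYKYYY
YYYYYY
YYYYYY
YYYYYY
YKKKKY
YYYYYY
After op 3 paint(6,1,K):
KYYYYY
YYYYYY
YYKYYY
YYYYYY
YYYYYY
YYYYYY
YKKKKY
YYYYYY
After op 4 fill(4,4,G) [42 cells changed]:
KGGGGG
GGGGGG
GGKGGG
GGGGGG
GGGGGG
GGGGGG
GKKKKG
GGGGGG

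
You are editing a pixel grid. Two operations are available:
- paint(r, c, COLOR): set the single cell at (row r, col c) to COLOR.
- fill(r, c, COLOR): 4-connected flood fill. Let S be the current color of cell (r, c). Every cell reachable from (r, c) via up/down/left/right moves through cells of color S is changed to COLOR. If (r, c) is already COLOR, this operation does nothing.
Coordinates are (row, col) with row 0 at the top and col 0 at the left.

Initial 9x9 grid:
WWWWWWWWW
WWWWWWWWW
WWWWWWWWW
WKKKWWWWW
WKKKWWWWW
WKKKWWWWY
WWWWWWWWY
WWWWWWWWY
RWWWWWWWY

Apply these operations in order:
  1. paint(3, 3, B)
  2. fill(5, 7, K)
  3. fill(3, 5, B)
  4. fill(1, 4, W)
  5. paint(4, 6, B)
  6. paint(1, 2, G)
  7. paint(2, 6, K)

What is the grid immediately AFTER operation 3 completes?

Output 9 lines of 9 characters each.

Answer: BBBBBBBBB
BBBBBBBBB
BBBBBBBBB
BBBBBBBBB
BBBBBBBBB
BBBBBBBBY
BBBBBBBBY
BBBBBBBBY
RBBBBBBBY

Derivation:
After op 1 paint(3,3,B):
WWWWWWWWW
WWWWWWWWW
WWWWWWWWW
WKKBWWWWW
WKKKWWWWW
WKKKWWWWY
WWWWWWWWY
WWWWWWWWY
RWWWWWWWY
After op 2 fill(5,7,K) [67 cells changed]:
KKKKKKKKK
KKKKKKKKK
KKKKKKKKK
KKKBKKKKK
KKKKKKKKK
KKKKKKKKY
KKKKKKKKY
KKKKKKKKY
RKKKKKKKY
After op 3 fill(3,5,B) [75 cells changed]:
BBBBBBBBB
BBBBBBBBB
BBBBBBBBB
BBBBBBBBB
BBBBBBBBB
BBBBBBBBY
BBBBBBBBY
BBBBBBBBY
RBBBBBBBY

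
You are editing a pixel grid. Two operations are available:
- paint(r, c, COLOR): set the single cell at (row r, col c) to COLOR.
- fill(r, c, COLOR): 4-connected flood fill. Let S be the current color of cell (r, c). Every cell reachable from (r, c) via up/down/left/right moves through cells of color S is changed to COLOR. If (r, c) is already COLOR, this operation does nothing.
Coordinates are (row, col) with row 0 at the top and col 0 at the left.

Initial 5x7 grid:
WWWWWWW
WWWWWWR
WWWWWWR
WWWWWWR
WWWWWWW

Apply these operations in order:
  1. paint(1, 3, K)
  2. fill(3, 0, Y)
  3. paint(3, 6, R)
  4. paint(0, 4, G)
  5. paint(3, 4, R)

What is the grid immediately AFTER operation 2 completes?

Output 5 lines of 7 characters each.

After op 1 paint(1,3,K):
WWWWWWW
WWWKWWR
WWWWWWR
WWWWWWR
WWWWWWW
After op 2 fill(3,0,Y) [31 cells changed]:
YYYYYYY
YYYKYYR
YYYYYYR
YYYYYYR
YYYYYYY

Answer: YYYYYYY
YYYKYYR
YYYYYYR
YYYYYYR
YYYYYYY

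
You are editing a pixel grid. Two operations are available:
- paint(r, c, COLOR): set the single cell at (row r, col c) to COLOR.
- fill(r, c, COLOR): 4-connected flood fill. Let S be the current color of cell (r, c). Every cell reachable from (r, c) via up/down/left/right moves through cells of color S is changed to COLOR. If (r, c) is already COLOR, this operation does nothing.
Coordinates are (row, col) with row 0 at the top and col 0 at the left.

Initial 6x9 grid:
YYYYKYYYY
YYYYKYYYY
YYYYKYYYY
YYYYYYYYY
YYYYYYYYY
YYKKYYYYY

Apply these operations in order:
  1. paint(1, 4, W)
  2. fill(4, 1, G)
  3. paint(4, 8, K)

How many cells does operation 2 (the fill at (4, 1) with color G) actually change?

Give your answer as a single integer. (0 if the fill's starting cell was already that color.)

Answer: 49

Derivation:
After op 1 paint(1,4,W):
YYYYKYYYY
YYYYWYYYY
YYYYKYYYY
YYYYYYYYY
YYYYYYYYY
YYKKYYYYY
After op 2 fill(4,1,G) [49 cells changed]:
GGGGKGGGG
GGGGWGGGG
GGGGKGGGG
GGGGGGGGG
GGGGGGGGG
GGKKGGGGG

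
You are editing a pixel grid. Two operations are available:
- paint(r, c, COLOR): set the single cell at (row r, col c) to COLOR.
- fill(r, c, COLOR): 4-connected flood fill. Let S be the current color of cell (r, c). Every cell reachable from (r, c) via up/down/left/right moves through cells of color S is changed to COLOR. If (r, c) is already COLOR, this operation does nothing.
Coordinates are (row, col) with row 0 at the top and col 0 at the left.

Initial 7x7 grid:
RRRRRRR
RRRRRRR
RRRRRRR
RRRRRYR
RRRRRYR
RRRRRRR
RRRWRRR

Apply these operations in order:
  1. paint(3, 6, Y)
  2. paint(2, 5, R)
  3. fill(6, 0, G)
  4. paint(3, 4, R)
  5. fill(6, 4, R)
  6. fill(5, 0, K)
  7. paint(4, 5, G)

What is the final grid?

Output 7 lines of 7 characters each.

After op 1 paint(3,6,Y):
RRRRRRR
RRRRRRR
RRRRRRR
RRRRRYY
RRRRRYR
RRRRRRR
RRRWRRR
After op 2 paint(2,5,R):
RRRRRRR
RRRRRRR
RRRRRRR
RRRRRYY
RRRRRYR
RRRRRRR
RRRWRRR
After op 3 fill(6,0,G) [45 cells changed]:
GGGGGGG
GGGGGGG
GGGGGGG
GGGGGYY
GGGGGYG
GGGGGGG
GGGWGGG
After op 4 paint(3,4,R):
GGGGGGG
GGGGGGG
GGGGGGG
GGGGRYY
GGGGGYG
GGGGGGG
GGGWGGG
After op 5 fill(6,4,R) [44 cells changed]:
RRRRRRR
RRRRRRR
RRRRRRR
RRRRRYY
RRRRRYR
RRRRRRR
RRRWRRR
After op 6 fill(5,0,K) [45 cells changed]:
KKKKKKK
KKKKKKK
KKKKKKK
KKKKKYY
KKKKKYK
KKKKKKK
KKKWKKK
After op 7 paint(4,5,G):
KKKKKKK
KKKKKKK
KKKKKKK
KKKKKYY
KKKKKGK
KKKKKKK
KKKWKKK

Answer: KKKKKKK
KKKKKKK
KKKKKKK
KKKKKYY
KKKKKGK
KKKKKKK
KKKWKKK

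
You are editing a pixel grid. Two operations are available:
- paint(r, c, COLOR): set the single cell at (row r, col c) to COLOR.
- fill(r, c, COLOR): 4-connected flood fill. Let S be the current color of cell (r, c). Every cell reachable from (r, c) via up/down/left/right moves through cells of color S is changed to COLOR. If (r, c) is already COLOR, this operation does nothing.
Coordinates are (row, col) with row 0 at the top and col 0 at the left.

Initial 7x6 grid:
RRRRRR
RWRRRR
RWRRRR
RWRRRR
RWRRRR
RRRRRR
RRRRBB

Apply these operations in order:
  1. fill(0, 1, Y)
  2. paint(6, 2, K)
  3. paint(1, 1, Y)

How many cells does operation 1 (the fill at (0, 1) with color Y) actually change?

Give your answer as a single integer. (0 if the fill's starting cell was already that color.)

Answer: 36

Derivation:
After op 1 fill(0,1,Y) [36 cells changed]:
YYYYYY
YWYYYY
YWYYYY
YWYYYY
YWYYYY
YYYYYY
YYYYBB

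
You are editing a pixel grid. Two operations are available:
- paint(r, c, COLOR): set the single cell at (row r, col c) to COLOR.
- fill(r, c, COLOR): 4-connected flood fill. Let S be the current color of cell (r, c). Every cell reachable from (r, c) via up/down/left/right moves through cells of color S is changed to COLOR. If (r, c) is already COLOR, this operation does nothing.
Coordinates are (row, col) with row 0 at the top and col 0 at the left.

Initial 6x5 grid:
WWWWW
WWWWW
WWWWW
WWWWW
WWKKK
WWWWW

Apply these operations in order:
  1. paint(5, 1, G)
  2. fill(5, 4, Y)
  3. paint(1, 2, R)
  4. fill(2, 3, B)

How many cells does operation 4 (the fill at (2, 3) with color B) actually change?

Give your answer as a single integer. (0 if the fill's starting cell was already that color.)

After op 1 paint(5,1,G):
WWWWW
WWWWW
WWWWW
WWWWW
WWKKK
WGWWW
After op 2 fill(5,4,Y) [3 cells changed]:
WWWWW
WWWWW
WWWWW
WWWWW
WWKKK
WGYYY
After op 3 paint(1,2,R):
WWWWW
WWRWW
WWWWW
WWWWW
WWKKK
WGYYY
After op 4 fill(2,3,B) [22 cells changed]:
BBBBB
BBRBB
BBBBB
BBBBB
BBKKK
BGYYY

Answer: 22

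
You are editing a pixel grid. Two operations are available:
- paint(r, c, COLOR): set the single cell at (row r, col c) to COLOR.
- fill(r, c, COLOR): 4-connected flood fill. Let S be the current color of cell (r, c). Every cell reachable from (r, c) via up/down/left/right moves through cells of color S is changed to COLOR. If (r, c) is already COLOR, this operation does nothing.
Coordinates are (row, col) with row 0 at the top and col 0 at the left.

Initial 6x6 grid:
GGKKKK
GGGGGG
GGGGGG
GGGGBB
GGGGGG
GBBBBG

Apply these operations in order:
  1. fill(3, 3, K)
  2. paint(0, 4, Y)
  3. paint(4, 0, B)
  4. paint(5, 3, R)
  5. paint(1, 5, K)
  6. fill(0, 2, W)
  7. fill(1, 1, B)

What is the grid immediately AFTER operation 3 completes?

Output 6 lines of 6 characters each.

After op 1 fill(3,3,K) [26 cells changed]:
KKKKKK
KKKKKK
KKKKKK
KKKKBB
KKKKKK
KBBBBK
After op 2 paint(0,4,Y):
KKKKYK
KKKKKK
KKKKKK
KKKKBB
KKKKKK
KBBBBK
After op 3 paint(4,0,B):
KKKKYK
KKKKKK
KKKKKK
KKKKBB
BKKKKK
KBBBBK

Answer: KKKKYK
KKKKKK
KKKKKK
KKKKBB
BKKKKK
KBBBBK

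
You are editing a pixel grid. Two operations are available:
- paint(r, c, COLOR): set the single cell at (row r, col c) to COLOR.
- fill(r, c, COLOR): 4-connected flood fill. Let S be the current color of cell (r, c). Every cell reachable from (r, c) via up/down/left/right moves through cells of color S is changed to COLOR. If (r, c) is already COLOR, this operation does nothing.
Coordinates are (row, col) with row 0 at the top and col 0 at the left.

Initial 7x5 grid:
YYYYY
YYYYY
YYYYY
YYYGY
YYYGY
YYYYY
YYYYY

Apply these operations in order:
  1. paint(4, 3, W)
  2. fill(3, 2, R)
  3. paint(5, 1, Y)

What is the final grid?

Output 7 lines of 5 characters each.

After op 1 paint(4,3,W):
YYYYY
YYYYY
YYYYY
YYYGY
YYYWY
YYYYY
YYYYY
After op 2 fill(3,2,R) [33 cells changed]:
RRRRR
RRRRR
RRRRR
RRRGR
RRRWR
RRRRR
RRRRR
After op 3 paint(5,1,Y):
RRRRR
RRRRR
RRRRR
RRRGR
RRRWR
RYRRR
RRRRR

Answer: RRRRR
RRRRR
RRRRR
RRRGR
RRRWR
RYRRR
RRRRR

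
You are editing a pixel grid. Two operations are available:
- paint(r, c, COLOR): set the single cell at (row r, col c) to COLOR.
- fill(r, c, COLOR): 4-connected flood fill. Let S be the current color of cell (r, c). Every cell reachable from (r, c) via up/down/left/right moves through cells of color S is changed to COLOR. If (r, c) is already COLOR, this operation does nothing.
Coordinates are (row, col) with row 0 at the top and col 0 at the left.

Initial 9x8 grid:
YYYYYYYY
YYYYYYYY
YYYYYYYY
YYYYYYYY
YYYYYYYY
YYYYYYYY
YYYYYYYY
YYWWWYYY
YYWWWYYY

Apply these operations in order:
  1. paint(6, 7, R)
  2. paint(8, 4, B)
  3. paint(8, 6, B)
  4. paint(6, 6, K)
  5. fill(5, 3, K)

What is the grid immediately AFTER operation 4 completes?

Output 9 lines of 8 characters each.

After op 1 paint(6,7,R):
YYYYYYYY
YYYYYYYY
YYYYYYYY
YYYYYYYY
YYYYYYYY
YYYYYYYY
YYYYYYYR
YYWWWYYY
YYWWWYYY
After op 2 paint(8,4,B):
YYYYYYYY
YYYYYYYY
YYYYYYYY
YYYYYYYY
YYYYYYYY
YYYYYYYY
YYYYYYYR
YYWWWYYY
YYWWBYYY
After op 3 paint(8,6,B):
YYYYYYYY
YYYYYYYY
YYYYYYYY
YYYYYYYY
YYYYYYYY
YYYYYYYY
YYYYYYYR
YYWWWYYY
YYWWBYBY
After op 4 paint(6,6,K):
YYYYYYYY
YYYYYYYY
YYYYYYYY
YYYYYYYY
YYYYYYYY
YYYYYYYY
YYYYYYKR
YYWWWYYY
YYWWBYBY

Answer: YYYYYYYY
YYYYYYYY
YYYYYYYY
YYYYYYYY
YYYYYYYY
YYYYYYYY
YYYYYYKR
YYWWWYYY
YYWWBYBY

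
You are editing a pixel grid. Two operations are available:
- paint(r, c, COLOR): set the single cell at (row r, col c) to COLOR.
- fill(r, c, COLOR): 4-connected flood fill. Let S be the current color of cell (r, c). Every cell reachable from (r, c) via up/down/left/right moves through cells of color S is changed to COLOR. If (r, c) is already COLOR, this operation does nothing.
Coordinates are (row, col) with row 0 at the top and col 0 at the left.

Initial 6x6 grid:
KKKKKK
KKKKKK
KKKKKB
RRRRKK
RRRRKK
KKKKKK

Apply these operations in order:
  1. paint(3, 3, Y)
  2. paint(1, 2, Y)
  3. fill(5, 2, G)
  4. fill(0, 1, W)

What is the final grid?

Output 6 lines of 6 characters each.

Answer: WWWWWW
WWYWWW
WWWWWB
RRRYWW
RRRRWW
WWWWWW

Derivation:
After op 1 paint(3,3,Y):
KKKKKK
KKKKKK
KKKKKB
RRRYKK
RRRRKK
KKKKKK
After op 2 paint(1,2,Y):
KKKKKK
KKYKKK
KKKKKB
RRRYKK
RRRRKK
KKKKKK
After op 3 fill(5,2,G) [26 cells changed]:
GGGGGG
GGYGGG
GGGGGB
RRRYGG
RRRRGG
GGGGGG
After op 4 fill(0,1,W) [26 cells changed]:
WWWWWW
WWYWWW
WWWWWB
RRRYWW
RRRRWW
WWWWWW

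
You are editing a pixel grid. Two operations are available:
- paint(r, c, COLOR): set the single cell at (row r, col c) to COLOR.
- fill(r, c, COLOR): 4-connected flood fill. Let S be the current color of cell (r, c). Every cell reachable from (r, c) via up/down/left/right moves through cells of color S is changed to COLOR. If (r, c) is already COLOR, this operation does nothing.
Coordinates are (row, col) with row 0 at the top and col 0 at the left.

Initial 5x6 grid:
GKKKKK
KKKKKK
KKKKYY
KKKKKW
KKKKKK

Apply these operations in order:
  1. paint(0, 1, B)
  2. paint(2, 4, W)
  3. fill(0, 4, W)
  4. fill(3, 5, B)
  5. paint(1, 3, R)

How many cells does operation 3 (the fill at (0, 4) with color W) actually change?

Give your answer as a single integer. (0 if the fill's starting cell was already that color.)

Answer: 25

Derivation:
After op 1 paint(0,1,B):
GBKKKK
KKKKKK
KKKKYY
KKKKKW
KKKKKK
After op 2 paint(2,4,W):
GBKKKK
KKKKKK
KKKKWY
KKKKKW
KKKKKK
After op 3 fill(0,4,W) [25 cells changed]:
GBWWWW
WWWWWW
WWWWWY
WWWWWW
WWWWWW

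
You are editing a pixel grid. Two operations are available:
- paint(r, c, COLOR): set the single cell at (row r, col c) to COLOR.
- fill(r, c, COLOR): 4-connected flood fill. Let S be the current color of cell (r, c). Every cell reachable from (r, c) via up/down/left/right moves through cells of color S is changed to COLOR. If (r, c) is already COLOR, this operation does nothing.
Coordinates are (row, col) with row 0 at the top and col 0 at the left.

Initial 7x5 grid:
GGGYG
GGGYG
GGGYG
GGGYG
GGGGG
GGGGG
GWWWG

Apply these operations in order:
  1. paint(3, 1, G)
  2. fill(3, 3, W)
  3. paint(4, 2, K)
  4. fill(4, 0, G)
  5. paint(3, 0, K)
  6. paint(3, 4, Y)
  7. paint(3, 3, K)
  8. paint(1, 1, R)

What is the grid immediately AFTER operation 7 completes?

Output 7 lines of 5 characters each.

After op 1 paint(3,1,G):
GGGYG
GGGYG
GGGYG
GGGYG
GGGGG
GGGGG
GWWWG
After op 2 fill(3,3,W) [4 cells changed]:
GGGWG
GGGWG
GGGWG
GGGWG
GGGGG
GGGGG
GWWWG
After op 3 paint(4,2,K):
GGGWG
GGGWG
GGGWG
GGGWG
GGKGG
GGGGG
GWWWG
After op 4 fill(4,0,G) [0 cells changed]:
GGGWG
GGGWG
GGGWG
GGGWG
GGKGG
GGGGG
GWWWG
After op 5 paint(3,0,K):
GGGWG
GGGWG
GGGWG
KGGWG
GGKGG
GGGGG
GWWWG
After op 6 paint(3,4,Y):
GGGWG
GGGWG
GGGWG
KGGWY
GGKGG
GGGGG
GWWWG
After op 7 paint(3,3,K):
GGGWG
GGGWG
GGGWG
KGGKY
GGKGG
GGGGG
GWWWG

Answer: GGGWG
GGGWG
GGGWG
KGGKY
GGKGG
GGGGG
GWWWG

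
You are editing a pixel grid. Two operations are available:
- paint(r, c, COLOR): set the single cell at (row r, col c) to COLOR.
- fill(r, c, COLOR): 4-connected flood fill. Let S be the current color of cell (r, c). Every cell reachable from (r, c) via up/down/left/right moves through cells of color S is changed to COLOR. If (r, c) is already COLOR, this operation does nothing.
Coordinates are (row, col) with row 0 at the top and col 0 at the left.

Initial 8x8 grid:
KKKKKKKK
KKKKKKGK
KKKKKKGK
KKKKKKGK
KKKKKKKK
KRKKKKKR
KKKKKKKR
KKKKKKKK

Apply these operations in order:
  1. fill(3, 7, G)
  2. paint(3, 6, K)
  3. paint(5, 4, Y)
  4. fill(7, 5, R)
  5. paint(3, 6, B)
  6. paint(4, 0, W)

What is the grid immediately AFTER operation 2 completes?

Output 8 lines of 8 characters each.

After op 1 fill(3,7,G) [58 cells changed]:
GGGGGGGG
GGGGGGGG
GGGGGGGG
GGGGGGGG
GGGGGGGG
GRGGGGGR
GGGGGGGR
GGGGGGGG
After op 2 paint(3,6,K):
GGGGGGGG
GGGGGGGG
GGGGGGGG
GGGGGGKG
GGGGGGGG
GRGGGGGR
GGGGGGGR
GGGGGGGG

Answer: GGGGGGGG
GGGGGGGG
GGGGGGGG
GGGGGGKG
GGGGGGGG
GRGGGGGR
GGGGGGGR
GGGGGGGG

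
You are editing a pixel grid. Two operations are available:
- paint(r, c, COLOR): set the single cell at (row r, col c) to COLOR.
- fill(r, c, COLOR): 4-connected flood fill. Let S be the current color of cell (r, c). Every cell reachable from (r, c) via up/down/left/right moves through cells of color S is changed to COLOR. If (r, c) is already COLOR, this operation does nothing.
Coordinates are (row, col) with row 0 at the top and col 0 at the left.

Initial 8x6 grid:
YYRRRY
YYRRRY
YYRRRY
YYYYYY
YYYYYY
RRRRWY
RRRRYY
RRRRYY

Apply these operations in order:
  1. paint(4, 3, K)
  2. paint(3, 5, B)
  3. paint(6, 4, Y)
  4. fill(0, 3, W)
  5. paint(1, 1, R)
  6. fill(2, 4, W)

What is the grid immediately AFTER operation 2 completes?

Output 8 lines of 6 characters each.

After op 1 paint(4,3,K):
YYRRRY
YYRRRY
YYRRRY
YYYYYY
YYYKYY
RRRRWY
RRRRYY
RRRRYY
After op 2 paint(3,5,B):
YYRRRY
YYRRRY
YYRRRY
YYYYYB
YYYKYY
RRRRWY
RRRRYY
RRRRYY

Answer: YYRRRY
YYRRRY
YYRRRY
YYYYYB
YYYKYY
RRRRWY
RRRRYY
RRRRYY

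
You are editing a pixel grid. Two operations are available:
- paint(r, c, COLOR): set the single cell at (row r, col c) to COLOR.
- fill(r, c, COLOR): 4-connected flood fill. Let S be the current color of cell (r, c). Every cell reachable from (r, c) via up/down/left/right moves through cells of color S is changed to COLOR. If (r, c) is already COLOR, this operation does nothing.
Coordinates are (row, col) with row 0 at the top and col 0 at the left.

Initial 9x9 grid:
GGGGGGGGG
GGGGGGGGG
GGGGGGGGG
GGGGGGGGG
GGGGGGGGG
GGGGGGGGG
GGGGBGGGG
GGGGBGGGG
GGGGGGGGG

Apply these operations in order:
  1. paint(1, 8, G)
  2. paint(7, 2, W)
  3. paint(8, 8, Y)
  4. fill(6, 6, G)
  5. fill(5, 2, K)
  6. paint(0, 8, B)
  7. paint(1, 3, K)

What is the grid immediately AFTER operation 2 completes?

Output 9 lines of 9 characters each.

After op 1 paint(1,8,G):
GGGGGGGGG
GGGGGGGGG
GGGGGGGGG
GGGGGGGGG
GGGGGGGGG
GGGGGGGGG
GGGGBGGGG
GGGGBGGGG
GGGGGGGGG
After op 2 paint(7,2,W):
GGGGGGGGG
GGGGGGGGG
GGGGGGGGG
GGGGGGGGG
GGGGGGGGG
GGGGGGGGG
GGGGBGGGG
GGWGBGGGG
GGGGGGGGG

Answer: GGGGGGGGG
GGGGGGGGG
GGGGGGGGG
GGGGGGGGG
GGGGGGGGG
GGGGGGGGG
GGGGBGGGG
GGWGBGGGG
GGGGGGGGG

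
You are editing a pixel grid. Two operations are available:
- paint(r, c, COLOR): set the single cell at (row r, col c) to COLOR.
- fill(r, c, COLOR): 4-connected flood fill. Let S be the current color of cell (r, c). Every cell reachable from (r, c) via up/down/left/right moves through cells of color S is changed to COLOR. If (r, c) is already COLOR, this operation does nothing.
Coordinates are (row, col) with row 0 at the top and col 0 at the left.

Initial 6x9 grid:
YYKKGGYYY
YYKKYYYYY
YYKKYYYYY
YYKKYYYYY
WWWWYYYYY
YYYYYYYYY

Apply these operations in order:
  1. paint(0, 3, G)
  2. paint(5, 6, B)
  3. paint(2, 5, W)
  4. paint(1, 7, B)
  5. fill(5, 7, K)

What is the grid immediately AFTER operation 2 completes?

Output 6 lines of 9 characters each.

After op 1 paint(0,3,G):
YYKGGGYYY
YYKKYYYYY
YYKKYYYYY
YYKKYYYYY
WWWWYYYYY
YYYYYYYYY
After op 2 paint(5,6,B):
YYKGGGYYY
YYKKYYYYY
YYKKYYYYY
YYKKYYYYY
WWWWYYYYY
YYYYYYBYY

Answer: YYKGGGYYY
YYKKYYYYY
YYKKYYYYY
YYKKYYYYY
WWWWYYYYY
YYYYYYBYY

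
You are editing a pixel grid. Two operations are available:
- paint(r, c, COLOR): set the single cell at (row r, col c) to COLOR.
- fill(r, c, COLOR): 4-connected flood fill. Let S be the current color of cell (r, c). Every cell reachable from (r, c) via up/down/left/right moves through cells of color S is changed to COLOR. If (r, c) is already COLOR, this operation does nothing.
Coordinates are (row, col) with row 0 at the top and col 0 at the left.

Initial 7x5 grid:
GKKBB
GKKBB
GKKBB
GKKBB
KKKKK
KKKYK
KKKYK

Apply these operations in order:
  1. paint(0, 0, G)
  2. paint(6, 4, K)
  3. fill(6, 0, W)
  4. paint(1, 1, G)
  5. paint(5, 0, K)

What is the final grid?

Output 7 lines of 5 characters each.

Answer: GWWBB
GGWBB
GWWBB
GWWBB
WWWWW
KWWYW
WWWYW

Derivation:
After op 1 paint(0,0,G):
GKKBB
GKKBB
GKKBB
GKKBB
KKKKK
KKKYK
KKKYK
After op 2 paint(6,4,K):
GKKBB
GKKBB
GKKBB
GKKBB
KKKKK
KKKYK
KKKYK
After op 3 fill(6,0,W) [21 cells changed]:
GWWBB
GWWBB
GWWBB
GWWBB
WWWWW
WWWYW
WWWYW
After op 4 paint(1,1,G):
GWWBB
GGWBB
GWWBB
GWWBB
WWWWW
WWWYW
WWWYW
After op 5 paint(5,0,K):
GWWBB
GGWBB
GWWBB
GWWBB
WWWWW
KWWYW
WWWYW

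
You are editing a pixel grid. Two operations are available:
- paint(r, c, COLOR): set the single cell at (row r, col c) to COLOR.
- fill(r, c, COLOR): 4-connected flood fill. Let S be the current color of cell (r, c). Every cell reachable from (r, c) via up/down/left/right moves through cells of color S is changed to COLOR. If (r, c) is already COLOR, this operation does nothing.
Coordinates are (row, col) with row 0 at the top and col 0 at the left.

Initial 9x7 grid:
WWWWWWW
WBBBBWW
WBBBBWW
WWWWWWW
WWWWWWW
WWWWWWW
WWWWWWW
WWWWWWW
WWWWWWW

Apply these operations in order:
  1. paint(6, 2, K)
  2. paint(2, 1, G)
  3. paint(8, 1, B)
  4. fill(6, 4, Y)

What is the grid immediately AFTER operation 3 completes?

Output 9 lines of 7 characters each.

After op 1 paint(6,2,K):
WWWWWWW
WBBBBWW
WBBBBWW
WWWWWWW
WWWWWWW
WWWWWWW
WWKWWWW
WWWWWWW
WWWWWWW
After op 2 paint(2,1,G):
WWWWWWW
WBBBBWW
WGBBBWW
WWWWWWW
WWWWWWW
WWWWWWW
WWKWWWW
WWWWWWW
WWWWWWW
After op 3 paint(8,1,B):
WWWWWWW
WBBBBWW
WGBBBWW
WWWWWWW
WWWWWWW
WWWWWWW
WWKWWWW
WWWWWWW
WBWWWWW

Answer: WWWWWWW
WBBBBWW
WGBBBWW
WWWWWWW
WWWWWWW
WWWWWWW
WWKWWWW
WWWWWWW
WBWWWWW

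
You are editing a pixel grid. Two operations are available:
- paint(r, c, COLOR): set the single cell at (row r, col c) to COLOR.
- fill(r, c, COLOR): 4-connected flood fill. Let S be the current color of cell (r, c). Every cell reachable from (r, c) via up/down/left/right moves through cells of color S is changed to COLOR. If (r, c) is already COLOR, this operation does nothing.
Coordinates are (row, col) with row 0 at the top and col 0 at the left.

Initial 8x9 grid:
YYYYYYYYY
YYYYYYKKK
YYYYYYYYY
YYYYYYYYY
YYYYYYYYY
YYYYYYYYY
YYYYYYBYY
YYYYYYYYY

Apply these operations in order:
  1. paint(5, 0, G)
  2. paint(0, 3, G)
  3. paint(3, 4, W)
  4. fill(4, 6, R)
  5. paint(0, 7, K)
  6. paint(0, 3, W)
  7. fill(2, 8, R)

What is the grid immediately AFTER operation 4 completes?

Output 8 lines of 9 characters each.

After op 1 paint(5,0,G):
YYYYYYYYY
YYYYYYKKK
YYYYYYYYY
YYYYYYYYY
YYYYYYYYY
GYYYYYYYY
YYYYYYBYY
YYYYYYYYY
After op 2 paint(0,3,G):
YYYGYYYYY
YYYYYYKKK
YYYYYYYYY
YYYYYYYYY
YYYYYYYYY
GYYYYYYYY
YYYYYYBYY
YYYYYYYYY
After op 3 paint(3,4,W):
YYYGYYYYY
YYYYYYKKK
YYYYYYYYY
YYYYWYYYY
YYYYYYYYY
GYYYYYYYY
YYYYYYBYY
YYYYYYYYY
After op 4 fill(4,6,R) [65 cells changed]:
RRRGRRRRR
RRRRRRKKK
RRRRRRRRR
RRRRWRRRR
RRRRRRRRR
GRRRRRRRR
RRRRRRBRR
RRRRRRRRR

Answer: RRRGRRRRR
RRRRRRKKK
RRRRRRRRR
RRRRWRRRR
RRRRRRRRR
GRRRRRRRR
RRRRRRBRR
RRRRRRRRR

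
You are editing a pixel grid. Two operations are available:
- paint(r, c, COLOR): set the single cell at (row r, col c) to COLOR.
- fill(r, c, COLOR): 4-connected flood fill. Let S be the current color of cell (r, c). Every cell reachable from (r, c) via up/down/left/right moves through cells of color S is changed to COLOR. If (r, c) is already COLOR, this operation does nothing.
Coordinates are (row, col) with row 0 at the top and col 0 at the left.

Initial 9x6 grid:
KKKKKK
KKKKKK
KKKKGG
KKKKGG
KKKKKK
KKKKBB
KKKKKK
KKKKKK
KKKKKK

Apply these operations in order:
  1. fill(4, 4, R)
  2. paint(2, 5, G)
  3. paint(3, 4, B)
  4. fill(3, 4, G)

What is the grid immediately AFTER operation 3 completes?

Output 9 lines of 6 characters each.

After op 1 fill(4,4,R) [48 cells changed]:
RRRRRR
RRRRRR
RRRRGG
RRRRGG
RRRRRR
RRRRBB
RRRRRR
RRRRRR
RRRRRR
After op 2 paint(2,5,G):
RRRRRR
RRRRRR
RRRRGG
RRRRGG
RRRRRR
RRRRBB
RRRRRR
RRRRRR
RRRRRR
After op 3 paint(3,4,B):
RRRRRR
RRRRRR
RRRRGG
RRRRBG
RRRRRR
RRRRBB
RRRRRR
RRRRRR
RRRRRR

Answer: RRRRRR
RRRRRR
RRRRGG
RRRRBG
RRRRRR
RRRRBB
RRRRRR
RRRRRR
RRRRRR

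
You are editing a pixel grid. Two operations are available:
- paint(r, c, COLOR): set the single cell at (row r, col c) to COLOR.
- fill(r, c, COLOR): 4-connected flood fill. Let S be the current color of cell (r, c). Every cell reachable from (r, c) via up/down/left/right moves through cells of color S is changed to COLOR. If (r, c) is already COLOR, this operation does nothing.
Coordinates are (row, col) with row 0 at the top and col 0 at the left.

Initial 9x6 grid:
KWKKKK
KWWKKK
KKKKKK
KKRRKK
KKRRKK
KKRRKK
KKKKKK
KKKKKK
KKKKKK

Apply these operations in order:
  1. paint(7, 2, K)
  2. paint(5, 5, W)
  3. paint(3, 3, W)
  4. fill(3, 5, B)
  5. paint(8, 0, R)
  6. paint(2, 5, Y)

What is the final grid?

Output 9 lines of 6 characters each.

After op 1 paint(7,2,K):
KWKKKK
KWWKKK
KKKKKK
KKRRKK
KKRRKK
KKRRKK
KKKKKK
KKKKKK
KKKKKK
After op 2 paint(5,5,W):
KWKKKK
KWWKKK
KKKKKK
KKRRKK
KKRRKK
KKRRKW
KKKKKK
KKKKKK
KKKKKK
After op 3 paint(3,3,W):
KWKKKK
KWWKKK
KKKKKK
KKRWKK
KKRRKK
KKRRKW
KKKKKK
KKKKKK
KKKKKK
After op 4 fill(3,5,B) [44 cells changed]:
BWBBBB
BWWBBB
BBBBBB
BBRWBB
BBRRBB
BBRRBW
BBBBBB
BBBBBB
BBBBBB
After op 5 paint(8,0,R):
BWBBBB
BWWBBB
BBBBBB
BBRWBB
BBRRBB
BBRRBW
BBBBBB
BBBBBB
RBBBBB
After op 6 paint(2,5,Y):
BWBBBB
BWWBBB
BBBBBY
BBRWBB
BBRRBB
BBRRBW
BBBBBB
BBBBBB
RBBBBB

Answer: BWBBBB
BWWBBB
BBBBBY
BBRWBB
BBRRBB
BBRRBW
BBBBBB
BBBBBB
RBBBBB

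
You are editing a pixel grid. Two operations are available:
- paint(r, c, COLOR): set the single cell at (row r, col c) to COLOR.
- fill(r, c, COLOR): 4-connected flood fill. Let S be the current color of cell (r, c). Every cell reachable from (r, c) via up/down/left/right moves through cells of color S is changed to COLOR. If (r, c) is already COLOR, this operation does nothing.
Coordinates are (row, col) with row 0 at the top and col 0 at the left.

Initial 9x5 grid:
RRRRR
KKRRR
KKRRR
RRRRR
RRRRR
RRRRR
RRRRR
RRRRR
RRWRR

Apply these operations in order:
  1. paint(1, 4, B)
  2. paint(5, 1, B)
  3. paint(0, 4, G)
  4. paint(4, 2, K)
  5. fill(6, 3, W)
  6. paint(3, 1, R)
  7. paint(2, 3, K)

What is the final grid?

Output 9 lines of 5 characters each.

After op 1 paint(1,4,B):
RRRRR
KKRRB
KKRRR
RRRRR
RRRRR
RRRRR
RRRRR
RRRRR
RRWRR
After op 2 paint(5,1,B):
RRRRR
KKRRB
KKRRR
RRRRR
RRRRR
RBRRR
RRRRR
RRRRR
RRWRR
After op 3 paint(0,4,G):
RRRRG
KKRRB
KKRRR
RRRRR
RRRRR
RBRRR
RRRRR
RRRRR
RRWRR
After op 4 paint(4,2,K):
RRRRG
KKRRB
KKRRR
RRRRR
RRKRR
RBRRR
RRRRR
RRRRR
RRWRR
After op 5 fill(6,3,W) [36 cells changed]:
WWWWG
KKWWB
KKWWW
WWWWW
WWKWW
WBWWW
WWWWW
WWWWW
WWWWW
After op 6 paint(3,1,R):
WWWWG
KKWWB
KKWWW
WRWWW
WWKWW
WBWWW
WWWWW
WWWWW
WWWWW
After op 7 paint(2,3,K):
WWWWG
KKWWB
KKWKW
WRWWW
WWKWW
WBWWW
WWWWW
WWWWW
WWWWW

Answer: WWWWG
KKWWB
KKWKW
WRWWW
WWKWW
WBWWW
WWWWW
WWWWW
WWWWW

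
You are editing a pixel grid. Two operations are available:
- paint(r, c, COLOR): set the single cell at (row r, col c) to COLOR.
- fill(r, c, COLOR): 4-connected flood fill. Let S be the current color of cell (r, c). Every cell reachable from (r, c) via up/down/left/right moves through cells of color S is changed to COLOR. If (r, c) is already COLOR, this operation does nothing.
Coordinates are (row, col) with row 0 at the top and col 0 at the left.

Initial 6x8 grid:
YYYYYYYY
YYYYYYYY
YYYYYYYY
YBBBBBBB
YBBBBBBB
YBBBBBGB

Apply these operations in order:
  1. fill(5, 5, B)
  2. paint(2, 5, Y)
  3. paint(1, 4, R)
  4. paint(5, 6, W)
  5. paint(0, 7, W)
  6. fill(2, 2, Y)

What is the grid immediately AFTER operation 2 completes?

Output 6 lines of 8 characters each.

Answer: YYYYYYYY
YYYYYYYY
YYYYYYYY
YBBBBBBB
YBBBBBBB
YBBBBBGB

Derivation:
After op 1 fill(5,5,B) [0 cells changed]:
YYYYYYYY
YYYYYYYY
YYYYYYYY
YBBBBBBB
YBBBBBBB
YBBBBBGB
After op 2 paint(2,5,Y):
YYYYYYYY
YYYYYYYY
YYYYYYYY
YBBBBBBB
YBBBBBBB
YBBBBBGB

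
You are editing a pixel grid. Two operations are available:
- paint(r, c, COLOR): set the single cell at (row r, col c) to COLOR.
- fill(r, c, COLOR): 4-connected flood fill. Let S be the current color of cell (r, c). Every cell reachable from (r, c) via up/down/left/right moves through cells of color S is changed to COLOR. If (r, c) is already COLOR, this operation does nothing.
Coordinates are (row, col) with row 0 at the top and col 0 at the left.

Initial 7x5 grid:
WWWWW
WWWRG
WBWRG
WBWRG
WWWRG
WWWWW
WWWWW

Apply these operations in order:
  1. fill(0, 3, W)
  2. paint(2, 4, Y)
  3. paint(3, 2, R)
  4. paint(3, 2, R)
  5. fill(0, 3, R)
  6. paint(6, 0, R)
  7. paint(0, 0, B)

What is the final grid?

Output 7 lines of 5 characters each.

Answer: BRRRR
RRRRG
RBRRY
RBRRG
RRRRG
RRRRR
RRRRR

Derivation:
After op 1 fill(0,3,W) [0 cells changed]:
WWWWW
WWWRG
WBWRG
WBWRG
WWWRG
WWWWW
WWWWW
After op 2 paint(2,4,Y):
WWWWW
WWWRG
WBWRY
WBWRG
WWWRG
WWWWW
WWWWW
After op 3 paint(3,2,R):
WWWWW
WWWRG
WBWRY
WBRRG
WWWRG
WWWWW
WWWWW
After op 4 paint(3,2,R):
WWWWW
WWWRG
WBWRY
WBRRG
WWWRG
WWWWW
WWWWW
After op 5 fill(0,3,R) [24 cells changed]:
RRRRR
RRRRG
RBRRY
RBRRG
RRRRG
RRRRR
RRRRR
After op 6 paint(6,0,R):
RRRRR
RRRRG
RBRRY
RBRRG
RRRRG
RRRRR
RRRRR
After op 7 paint(0,0,B):
BRRRR
RRRRG
RBRRY
RBRRG
RRRRG
RRRRR
RRRRR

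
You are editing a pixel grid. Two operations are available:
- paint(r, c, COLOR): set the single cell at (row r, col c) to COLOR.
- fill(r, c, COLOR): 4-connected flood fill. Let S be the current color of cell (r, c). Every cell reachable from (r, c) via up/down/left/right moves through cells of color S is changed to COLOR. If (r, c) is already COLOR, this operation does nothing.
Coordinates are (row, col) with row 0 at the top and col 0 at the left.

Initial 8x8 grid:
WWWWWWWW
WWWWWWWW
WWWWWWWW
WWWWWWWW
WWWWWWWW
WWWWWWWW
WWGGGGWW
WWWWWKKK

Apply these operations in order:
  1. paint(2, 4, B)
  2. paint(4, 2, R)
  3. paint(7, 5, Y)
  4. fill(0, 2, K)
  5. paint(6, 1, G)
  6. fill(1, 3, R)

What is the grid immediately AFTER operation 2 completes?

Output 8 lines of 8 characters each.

After op 1 paint(2,4,B):
WWWWWWWW
WWWWWWWW
WWWWBWWW
WWWWWWWW
WWWWWWWW
WWWWWWWW
WWGGGGWW
WWWWWKKK
After op 2 paint(4,2,R):
WWWWWWWW
WWWWWWWW
WWWWBWWW
WWWWWWWW
WWRWWWWW
WWWWWWWW
WWGGGGWW
WWWWWKKK

Answer: WWWWWWWW
WWWWWWWW
WWWWBWWW
WWWWWWWW
WWRWWWWW
WWWWWWWW
WWGGGGWW
WWWWWKKK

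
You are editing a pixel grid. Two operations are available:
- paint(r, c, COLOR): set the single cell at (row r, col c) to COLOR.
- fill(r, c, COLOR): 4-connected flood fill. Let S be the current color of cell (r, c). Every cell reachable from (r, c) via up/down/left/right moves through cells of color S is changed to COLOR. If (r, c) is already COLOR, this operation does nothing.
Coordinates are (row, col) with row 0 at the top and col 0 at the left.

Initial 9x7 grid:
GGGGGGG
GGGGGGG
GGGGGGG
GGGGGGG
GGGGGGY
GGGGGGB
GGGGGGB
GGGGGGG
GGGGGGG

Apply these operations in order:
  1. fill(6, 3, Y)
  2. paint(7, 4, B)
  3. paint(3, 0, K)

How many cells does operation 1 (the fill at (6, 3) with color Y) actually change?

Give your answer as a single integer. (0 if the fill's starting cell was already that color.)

After op 1 fill(6,3,Y) [60 cells changed]:
YYYYYYY
YYYYYYY
YYYYYYY
YYYYYYY
YYYYYYY
YYYYYYB
YYYYYYB
YYYYYYY
YYYYYYY

Answer: 60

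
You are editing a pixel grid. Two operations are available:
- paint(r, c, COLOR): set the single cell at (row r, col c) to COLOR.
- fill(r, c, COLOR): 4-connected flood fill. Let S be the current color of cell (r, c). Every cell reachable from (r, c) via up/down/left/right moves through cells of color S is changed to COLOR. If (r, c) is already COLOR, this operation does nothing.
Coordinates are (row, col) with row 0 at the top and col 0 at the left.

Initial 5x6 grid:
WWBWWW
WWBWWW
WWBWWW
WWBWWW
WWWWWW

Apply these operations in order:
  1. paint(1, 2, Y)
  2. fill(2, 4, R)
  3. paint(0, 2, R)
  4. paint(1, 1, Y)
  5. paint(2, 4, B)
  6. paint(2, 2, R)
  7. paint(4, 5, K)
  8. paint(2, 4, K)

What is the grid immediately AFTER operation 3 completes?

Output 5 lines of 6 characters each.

Answer: RRRRRR
RRYRRR
RRBRRR
RRBRRR
RRRRRR

Derivation:
After op 1 paint(1,2,Y):
WWBWWW
WWYWWW
WWBWWW
WWBWWW
WWWWWW
After op 2 fill(2,4,R) [26 cells changed]:
RRBRRR
RRYRRR
RRBRRR
RRBRRR
RRRRRR
After op 3 paint(0,2,R):
RRRRRR
RRYRRR
RRBRRR
RRBRRR
RRRRRR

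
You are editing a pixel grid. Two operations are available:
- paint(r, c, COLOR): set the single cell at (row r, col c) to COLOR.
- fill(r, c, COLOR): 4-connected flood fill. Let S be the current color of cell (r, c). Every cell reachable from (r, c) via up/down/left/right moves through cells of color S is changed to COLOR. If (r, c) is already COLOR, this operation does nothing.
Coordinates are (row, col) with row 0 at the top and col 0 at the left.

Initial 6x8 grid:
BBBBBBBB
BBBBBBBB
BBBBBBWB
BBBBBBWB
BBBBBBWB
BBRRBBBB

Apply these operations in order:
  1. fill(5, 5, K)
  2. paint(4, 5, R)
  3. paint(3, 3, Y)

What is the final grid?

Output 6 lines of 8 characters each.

Answer: KKKKKKKK
KKKKKKKK
KKKKKKWK
KKKYKKWK
KKKKKRWK
KKRRKKKK

Derivation:
After op 1 fill(5,5,K) [43 cells changed]:
KKKKKKKK
KKKKKKKK
KKKKKKWK
KKKKKKWK
KKKKKKWK
KKRRKKKK
After op 2 paint(4,5,R):
KKKKKKKK
KKKKKKKK
KKKKKKWK
KKKKKKWK
KKKKKRWK
KKRRKKKK
After op 3 paint(3,3,Y):
KKKKKKKK
KKKKKKKK
KKKKKKWK
KKKYKKWK
KKKKKRWK
KKRRKKKK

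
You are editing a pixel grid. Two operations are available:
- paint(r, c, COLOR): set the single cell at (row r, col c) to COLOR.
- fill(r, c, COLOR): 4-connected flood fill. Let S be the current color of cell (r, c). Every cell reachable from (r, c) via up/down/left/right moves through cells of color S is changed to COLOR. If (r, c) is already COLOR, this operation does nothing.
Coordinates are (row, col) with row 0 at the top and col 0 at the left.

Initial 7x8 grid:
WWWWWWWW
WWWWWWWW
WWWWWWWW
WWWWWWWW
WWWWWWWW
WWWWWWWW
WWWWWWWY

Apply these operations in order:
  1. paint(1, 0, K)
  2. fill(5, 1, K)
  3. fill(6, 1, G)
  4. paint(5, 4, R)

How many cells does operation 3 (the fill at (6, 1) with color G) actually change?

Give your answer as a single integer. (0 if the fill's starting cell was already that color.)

Answer: 55

Derivation:
After op 1 paint(1,0,K):
WWWWWWWW
KWWWWWWW
WWWWWWWW
WWWWWWWW
WWWWWWWW
WWWWWWWW
WWWWWWWY
After op 2 fill(5,1,K) [54 cells changed]:
KKKKKKKK
KKKKKKKK
KKKKKKKK
KKKKKKKK
KKKKKKKK
KKKKKKKK
KKKKKKKY
After op 3 fill(6,1,G) [55 cells changed]:
GGGGGGGG
GGGGGGGG
GGGGGGGG
GGGGGGGG
GGGGGGGG
GGGGGGGG
GGGGGGGY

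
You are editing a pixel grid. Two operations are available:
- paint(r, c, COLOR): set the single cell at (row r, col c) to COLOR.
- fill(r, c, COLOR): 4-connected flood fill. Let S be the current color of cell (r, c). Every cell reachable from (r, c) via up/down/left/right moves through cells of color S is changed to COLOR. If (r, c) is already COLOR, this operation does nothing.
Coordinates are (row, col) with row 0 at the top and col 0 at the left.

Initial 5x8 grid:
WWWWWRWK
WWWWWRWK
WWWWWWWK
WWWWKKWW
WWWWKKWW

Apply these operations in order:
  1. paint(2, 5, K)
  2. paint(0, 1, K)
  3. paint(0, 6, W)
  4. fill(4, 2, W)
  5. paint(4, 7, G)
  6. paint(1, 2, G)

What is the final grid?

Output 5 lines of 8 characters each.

After op 1 paint(2,5,K):
WWWWWRWK
WWWWWRWK
WWWWWKWK
WWWWKKWW
WWWWKKWW
After op 2 paint(0,1,K):
WKWWWRWK
WWWWWRWK
WWWWWKWK
WWWWKKWW
WWWWKKWW
After op 3 paint(0,6,W):
WKWWWRWK
WWWWWRWK
WWWWWKWK
WWWWKKWW
WWWWKKWW
After op 4 fill(4,2,W) [0 cells changed]:
WKWWWRWK
WWWWWRWK
WWWWWKWK
WWWWKKWW
WWWWKKWW
After op 5 paint(4,7,G):
WKWWWRWK
WWWWWRWK
WWWWWKWK
WWWWKKWW
WWWWKKWG
After op 6 paint(1,2,G):
WKWWWRWK
WWGWWRWK
WWWWWKWK
WWWWKKWW
WWWWKKWG

Answer: WKWWWRWK
WWGWWRWK
WWWWWKWK
WWWWKKWW
WWWWKKWG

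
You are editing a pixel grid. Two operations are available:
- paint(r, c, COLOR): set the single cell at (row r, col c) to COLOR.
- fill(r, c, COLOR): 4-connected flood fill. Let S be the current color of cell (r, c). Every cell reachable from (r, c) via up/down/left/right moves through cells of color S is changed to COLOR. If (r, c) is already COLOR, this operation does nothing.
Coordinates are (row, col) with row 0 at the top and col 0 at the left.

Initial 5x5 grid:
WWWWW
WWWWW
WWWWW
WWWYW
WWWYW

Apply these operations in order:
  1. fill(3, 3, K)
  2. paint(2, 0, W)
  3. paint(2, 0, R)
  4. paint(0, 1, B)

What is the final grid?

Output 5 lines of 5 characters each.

After op 1 fill(3,3,K) [2 cells changed]:
WWWWW
WWWWW
WWWWW
WWWKW
WWWKW
After op 2 paint(2,0,W):
WWWWW
WWWWW
WWWWW
WWWKW
WWWKW
After op 3 paint(2,0,R):
WWWWW
WWWWW
RWWWW
WWWKW
WWWKW
After op 4 paint(0,1,B):
WBWWW
WWWWW
RWWWW
WWWKW
WWWKW

Answer: WBWWW
WWWWW
RWWWW
WWWKW
WWWKW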